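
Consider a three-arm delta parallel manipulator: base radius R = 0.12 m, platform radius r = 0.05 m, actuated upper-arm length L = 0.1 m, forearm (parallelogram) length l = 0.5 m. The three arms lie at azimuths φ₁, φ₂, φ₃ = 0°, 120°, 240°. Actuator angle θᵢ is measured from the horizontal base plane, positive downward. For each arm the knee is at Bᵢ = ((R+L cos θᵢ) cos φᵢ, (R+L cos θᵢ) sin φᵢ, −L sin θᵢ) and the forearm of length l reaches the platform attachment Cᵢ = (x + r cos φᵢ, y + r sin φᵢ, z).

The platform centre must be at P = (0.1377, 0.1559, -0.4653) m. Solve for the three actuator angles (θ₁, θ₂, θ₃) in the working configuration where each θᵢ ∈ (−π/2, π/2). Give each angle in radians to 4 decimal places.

φ1=0.0° → target in arm frame (0.1377, 0.1559)
  A=-0.0677, B=-0.4653, C=(l²−L²−A²−y'²−z²)/(2L)=-0.0270
  √(A²+B²)=0.4702;  θ1 = -1.7153+1.6282 ≈ -0.0871
rotate P by −φ2: (0.0662, -0.1972, -0.4653)
  e−x'=0.0038;  (l²−L²−(e−x')²−y'²−z²)/2L = -0.0770
  θ2 = atan2(B,A) + arccos(C/0.4653) = 0.1746
φ3=240.0° → target in arm frame (-0.2039, 0.0413)
  A cos θ + B sin θ = C:  0.2739·cos θ + -0.4653·sin θ = -0.2661
  θ3 = atan2(B,A) + arccos(C/0.5399) = 1.0473

θ₁ = -0.0871, θ₂ = 0.1746, θ₃ = 1.0473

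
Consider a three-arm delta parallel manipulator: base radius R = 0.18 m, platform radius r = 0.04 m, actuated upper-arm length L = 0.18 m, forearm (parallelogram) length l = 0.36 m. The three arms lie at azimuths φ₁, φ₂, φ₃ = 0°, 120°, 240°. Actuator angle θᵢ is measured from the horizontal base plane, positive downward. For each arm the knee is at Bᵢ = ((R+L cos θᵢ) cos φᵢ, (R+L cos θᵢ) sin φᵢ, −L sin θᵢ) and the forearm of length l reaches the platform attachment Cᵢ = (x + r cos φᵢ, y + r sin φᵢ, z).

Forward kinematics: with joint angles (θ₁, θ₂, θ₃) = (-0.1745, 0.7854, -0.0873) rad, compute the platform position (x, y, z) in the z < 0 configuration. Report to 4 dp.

(0.0475, -0.0719, -0.1960)

arm 1 at φ=0.0°: ρ1 = 0.3173;  S1 = (0.3173, 0.0000, 0.0313)
S2 = (0.2673·cos120.0°, 0.2673·sin120.0°, -0.1273) = (-0.1336, 0.2315, -0.1273)
arm 3 at φ=240.0°: ρ3 = 0.3193;  S3 = (-0.1597, -0.2765, 0.0157)
subtract pairs → two planes through P
linear system: -0.9018x+0.4629y = -0.0140−-0.3171z; -0.9538x+-0.5531y = 0.0006−-0.0311z
Cramer: x(z) = 0.0079-0.2018z;  y(z) = -0.0147+0.2918z
sphere 1 gives Az²+Bz+C=0 with A=1.1259, B=0.0537, C=-0.0327;  B²−4AC=0.1503;  roots -0.1960, 0.1483;  negative root z = -0.1960
x = 0.0475, y = -0.0719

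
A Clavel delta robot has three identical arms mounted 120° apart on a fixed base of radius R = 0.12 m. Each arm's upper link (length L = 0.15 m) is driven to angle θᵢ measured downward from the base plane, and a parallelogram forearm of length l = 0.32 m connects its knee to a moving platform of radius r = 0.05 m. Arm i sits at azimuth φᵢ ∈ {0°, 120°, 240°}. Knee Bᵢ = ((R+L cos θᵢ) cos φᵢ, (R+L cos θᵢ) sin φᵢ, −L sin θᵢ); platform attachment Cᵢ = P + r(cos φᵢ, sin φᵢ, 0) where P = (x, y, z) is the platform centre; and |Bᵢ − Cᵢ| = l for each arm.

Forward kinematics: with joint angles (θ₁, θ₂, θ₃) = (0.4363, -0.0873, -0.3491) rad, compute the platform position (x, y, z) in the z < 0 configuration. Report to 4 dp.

(-0.0704, -0.0221, -0.2232)

arm 1 at φ=0.0°: (R−r)+L cos θ1 = 0.2059;  O1 = (0.2059, 0.0000, -0.0634)
O2 = (0.2194·cos120.0°, 0.2194·sin120.0°, 0.0131) = (-0.1097, 0.1900, 0.0131)
φ3=240.0°: virtual centre (-0.1055, -0.1827, 0.0513), radius l
eliminate P² terms by subtracting sphere 1 from 2 and 3
plane₁₂: -0.6313x+0.3801y+0.1529z = 0.0019
Cramer: x(z) = -0.0020+0.3061z;  y(z) = 0.0016+0.1060z
quadratic in z: (1.1049)z²+(-0.0002)z+(-0.0551)=0, √Δ=0.4936 → z ∈ {-0.2232, 0.2234}; z = -0.2232 (taking z<0)
x = -0.0704, y = -0.0221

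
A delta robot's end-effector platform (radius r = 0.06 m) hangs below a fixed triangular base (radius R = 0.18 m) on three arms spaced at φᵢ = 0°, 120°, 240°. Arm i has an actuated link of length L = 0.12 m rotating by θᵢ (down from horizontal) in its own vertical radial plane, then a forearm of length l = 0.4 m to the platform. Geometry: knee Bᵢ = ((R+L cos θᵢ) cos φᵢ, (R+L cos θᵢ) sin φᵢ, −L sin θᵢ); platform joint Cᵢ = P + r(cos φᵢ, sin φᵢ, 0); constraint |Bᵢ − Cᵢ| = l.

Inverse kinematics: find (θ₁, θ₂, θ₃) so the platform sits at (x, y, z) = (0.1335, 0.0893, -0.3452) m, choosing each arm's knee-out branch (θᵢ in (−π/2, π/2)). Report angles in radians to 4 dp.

φ1=0.0° → target in arm frame (0.1335, 0.0893)
  A cos θ + B sin θ = C:  -0.0135·cos θ + -0.3452·sin θ = 0.0762
  γ=atan2(-0.3452,-0.0135)=-1.6099;  ψ=arccos(0.2205)=1.3485;  θ1=γ+ψ≈-0.2614
arm 2 (φ=120.0°): x'=0.0106, y'=-0.1603
  A cos θ + B sin θ = C:  0.1094·cos θ + -0.3452·sin θ = -0.0467
  √(A²+B²)=0.3621;  θ2 = -1.2639+1.7002 ≈ 0.4364
rotate P by −φ3: (-0.1441, 0.0710, -0.3452)
  e−x'=0.2641;  (l²−L²−(e−x')²−y'²−z²)/2L = -0.2014
  √(A²+B²)=0.4346;  θ3 = -0.9177+2.0527 ≈ 1.1349

θ₁ = -0.2614, θ₂ = 0.4364, θ₃ = 1.1349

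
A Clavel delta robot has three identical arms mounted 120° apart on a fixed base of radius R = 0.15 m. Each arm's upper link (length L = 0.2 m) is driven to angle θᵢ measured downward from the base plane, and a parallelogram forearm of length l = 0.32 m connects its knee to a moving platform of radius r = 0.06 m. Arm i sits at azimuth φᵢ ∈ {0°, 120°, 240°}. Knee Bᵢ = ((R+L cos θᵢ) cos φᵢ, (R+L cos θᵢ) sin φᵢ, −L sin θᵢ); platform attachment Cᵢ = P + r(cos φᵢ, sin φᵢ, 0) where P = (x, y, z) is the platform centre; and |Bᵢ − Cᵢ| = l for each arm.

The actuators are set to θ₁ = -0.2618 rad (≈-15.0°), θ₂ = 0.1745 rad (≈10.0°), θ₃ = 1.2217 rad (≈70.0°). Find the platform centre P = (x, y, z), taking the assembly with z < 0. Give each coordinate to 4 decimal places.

S1 = (0.2832·cos0.0°, 0.2832·sin0.0°, 0.0518) = (0.2832, 0.0000, 0.0518)
arm 2 at φ=120.0°: (R−r)+L cos θ2 = 0.2870;  S2 = (-0.1435, 0.2485, -0.0347)
S3 = (0.1584·cos240.0°, 0.1584·sin240.0°, -0.1879) = (-0.0792, -0.1372, -0.1879)
|S₂|²−|S₁|² = 0.0007;  |S₃|²−|S₁|² = -0.0225
plane₁₂: -0.8533x+0.4970y+-0.1730z = 0.0007
Cramer: x(z) = 0.0185-0.4807z;  y(z) = 0.0331-0.4773z
into |P−S₁|² = l²: 1.4590z² + 0.1194z + -0.0286 = 0;  Δ = 0.1809;  z = -0.1867 or 0.1048 → z<0 root = -0.1867
x = 0.1082, y = 0.1222

(0.1082, 0.1222, -0.1867)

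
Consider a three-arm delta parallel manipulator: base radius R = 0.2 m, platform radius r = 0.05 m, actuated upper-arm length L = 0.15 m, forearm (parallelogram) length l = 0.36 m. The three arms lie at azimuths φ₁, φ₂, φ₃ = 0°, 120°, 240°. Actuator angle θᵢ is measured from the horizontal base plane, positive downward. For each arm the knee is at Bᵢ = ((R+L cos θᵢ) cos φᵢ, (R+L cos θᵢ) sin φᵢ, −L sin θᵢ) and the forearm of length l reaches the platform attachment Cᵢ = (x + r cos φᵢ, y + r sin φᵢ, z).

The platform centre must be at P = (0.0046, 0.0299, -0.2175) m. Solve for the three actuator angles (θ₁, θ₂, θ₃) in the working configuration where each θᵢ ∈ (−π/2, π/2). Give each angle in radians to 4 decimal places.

θ₁ = 0.0874, θ₂ = -0.0871, θ₃ = 0.3490

arm 1 (φ=0.0°): x'=0.0046, y'=0.0299
  e−x'=0.1454;  (l²−L²−(e−x')²−y'²−z²)/2L = 0.1259
  √(A²+B²)=0.2616;  θ1 = -0.9815+1.0689 ≈ 0.0874
arm 2 (φ=120.0°): x'=0.0236, y'=-0.0189
  e−x'=0.1264;  (l²−L²−(e−x')²−y'²−z²)/2L = 0.1449
  θ2 = atan2(B,A) + arccos(C/0.2516) = -0.0871
rotate P by −φ3: (-0.0282, -0.0110, -0.2175)
  A=0.1782, B=-0.2175, C=(l²−L²−A²−y'²−z²)/(2L)=0.0931
  γ=atan2(-0.2175,0.1782)=-0.8844;  ψ=arccos(0.3310)=1.2334;  θ3=γ+ψ≈0.3490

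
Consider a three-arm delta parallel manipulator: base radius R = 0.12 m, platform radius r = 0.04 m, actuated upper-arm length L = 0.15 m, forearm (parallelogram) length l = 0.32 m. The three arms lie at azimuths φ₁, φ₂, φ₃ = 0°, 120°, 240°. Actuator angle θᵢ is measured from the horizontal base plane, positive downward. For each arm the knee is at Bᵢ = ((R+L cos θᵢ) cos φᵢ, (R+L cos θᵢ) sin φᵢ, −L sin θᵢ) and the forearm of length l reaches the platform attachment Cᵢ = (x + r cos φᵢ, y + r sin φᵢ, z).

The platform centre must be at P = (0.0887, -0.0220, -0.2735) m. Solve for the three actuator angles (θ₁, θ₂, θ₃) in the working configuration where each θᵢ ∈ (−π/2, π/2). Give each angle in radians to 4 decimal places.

θ₁ = -0.0871, θ₂ = 0.6983, θ₃ = 0.5240

φ1=0.0° → target in arm frame (0.0887, -0.0220)
  A=-0.0087, B=-0.2735, C=(l²−L²−A²−y'²−z²)/(2L)=0.0151
  √(A²+B²)=0.2736;  θ1 = -1.6026+1.5155 ≈ -0.0871
rotate P by −φ2: (-0.0634, -0.0658, -0.2735)
  e−x'=0.1434;  (l²−L²−(e−x')²−y'²−z²)/2L = -0.0660
  √(A²+B²)=0.3088;  θ2 = -1.0879+1.7862 ≈ 0.6983
rotate P by −φ3: (-0.0253, 0.0878, -0.2735)
  e−x'=0.1053;  (l²−L²−(e−x')²−y'²−z²)/2L = -0.0457
  γ=atan2(-0.2735,0.1053)=-1.2033;  ψ=arccos(-0.1558)=1.7273;  θ3=γ+ψ≈0.5240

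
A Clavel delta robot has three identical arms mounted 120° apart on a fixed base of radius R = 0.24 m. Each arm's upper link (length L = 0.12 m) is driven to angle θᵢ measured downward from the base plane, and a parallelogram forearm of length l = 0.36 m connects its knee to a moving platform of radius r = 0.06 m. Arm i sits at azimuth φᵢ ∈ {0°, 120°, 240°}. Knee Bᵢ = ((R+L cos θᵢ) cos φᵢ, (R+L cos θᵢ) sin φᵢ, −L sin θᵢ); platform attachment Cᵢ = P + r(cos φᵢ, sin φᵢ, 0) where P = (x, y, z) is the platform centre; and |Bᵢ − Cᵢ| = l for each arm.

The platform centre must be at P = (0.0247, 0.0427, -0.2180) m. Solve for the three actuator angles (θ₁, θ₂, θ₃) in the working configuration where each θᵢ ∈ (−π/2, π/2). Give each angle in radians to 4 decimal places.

θ₁ = -0.0882, θ₂ = -0.0873, θ₃ = 0.6108

φ1=0.0° → target in arm frame (0.0247, 0.0427)
  A cos θ + B sin θ = C:  0.1553·cos θ + -0.2180·sin θ = 0.1739
  γ=atan2(-0.2180,0.1553)=-0.9518;  ψ=arccos(0.6497)=0.8636;  θ1=γ+ψ≈-0.0882
φ2=120.0° → target in arm frame (0.0246, -0.0427)
  e−x'=0.1554;  (l²−L²−(e−x')²−y'²−z²)/2L = 0.1738
  √(A²+B²)=0.2677;  θ2 = -0.9516+0.8643 ≈ -0.0873
rotate P by −φ3: (-0.0493, 0.0000, -0.2180)
  A=0.2293, B=-0.2180, C=(l²−L²−A²−y'²−z²)/(2L)=0.0629
  θ3 = atan2(B,A) + arccos(C/0.3164) = 0.6108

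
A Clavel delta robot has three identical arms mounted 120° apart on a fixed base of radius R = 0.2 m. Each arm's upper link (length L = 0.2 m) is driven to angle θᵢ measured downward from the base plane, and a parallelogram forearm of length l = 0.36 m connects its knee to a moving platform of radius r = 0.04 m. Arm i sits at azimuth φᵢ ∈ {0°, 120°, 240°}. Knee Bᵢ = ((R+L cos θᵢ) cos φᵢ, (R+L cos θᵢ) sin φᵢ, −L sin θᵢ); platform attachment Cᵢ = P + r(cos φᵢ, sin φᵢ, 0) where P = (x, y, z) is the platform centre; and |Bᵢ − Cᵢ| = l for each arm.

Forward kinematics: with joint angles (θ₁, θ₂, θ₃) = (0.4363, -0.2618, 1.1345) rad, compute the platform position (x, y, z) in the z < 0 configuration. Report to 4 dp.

φ1=0.0°: virtual centre (0.3413, 0.0000, -0.0845), radius l
arm 2 at φ=120.0°: (R−r)+L cos θ2 = 0.3532;  O2 = (-0.1766, 0.3059, 0.0518)
φ3=240.0°: virtual centre (-0.1223, -0.2118, -0.1813), radius l
subtract pairs → two planes through P
[-1.0357 0.6117 0.2726]·P = 0.0038;  [-0.9270 -0.4235 -0.1935]·P = -0.0310
det = 1.0057;  x = 0.0172+-0.0029z,  y = 0.0354+-0.4505z
into |P−O₁|² = l²: 1.2030z² + 0.1390z + -0.0162 = 0;  Δ = 0.0973;  z = -0.1874 or 0.0719 → z<0 root = -0.1874
x = 0.0178, y = 0.1198

(0.0178, 0.1198, -0.1874)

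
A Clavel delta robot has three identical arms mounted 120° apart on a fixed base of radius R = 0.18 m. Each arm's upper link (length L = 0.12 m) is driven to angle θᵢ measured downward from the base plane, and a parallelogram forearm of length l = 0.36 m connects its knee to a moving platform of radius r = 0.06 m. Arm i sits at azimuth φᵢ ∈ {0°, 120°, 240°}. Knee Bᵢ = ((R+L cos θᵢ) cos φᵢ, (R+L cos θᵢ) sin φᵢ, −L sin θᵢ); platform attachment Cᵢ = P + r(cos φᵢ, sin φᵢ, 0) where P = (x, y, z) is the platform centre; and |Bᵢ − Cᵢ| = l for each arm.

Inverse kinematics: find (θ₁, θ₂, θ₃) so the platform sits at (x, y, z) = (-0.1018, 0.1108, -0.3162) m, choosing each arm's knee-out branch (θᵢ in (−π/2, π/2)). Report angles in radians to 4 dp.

φ1=0.0° → target in arm frame (-0.1018, 0.1108)
  e−x'=0.2218;  (l²−L²−(e−x')²−y'²−z²)/2L = -0.1927
  γ=atan2(-0.3162,0.2218)=-0.9591;  ψ=arccos(-0.4990)=2.0932;  θ1=γ+ψ≈1.1341
arm 2 (φ=120.0°): x'=0.1469, y'=0.0328
  A=-0.0269, B=-0.3162, C=(l²−L²−A²−y'²−z²)/(2L)=0.0559
  θ2 = atan2(B,A) + arccos(C/0.3173) = -0.2619
rotate P by −φ3: (-0.0451, -0.1436, -0.3162)
  e−x'=0.1651;  (l²−L²−(e−x')²−y'²−z²)/2L = -0.1360
  √(A²+B²)=0.3567;  θ3 = -1.0897+1.9619 ≈ 0.8722

θ₁ = 1.1341, θ₂ = -0.2619, θ₃ = 0.8722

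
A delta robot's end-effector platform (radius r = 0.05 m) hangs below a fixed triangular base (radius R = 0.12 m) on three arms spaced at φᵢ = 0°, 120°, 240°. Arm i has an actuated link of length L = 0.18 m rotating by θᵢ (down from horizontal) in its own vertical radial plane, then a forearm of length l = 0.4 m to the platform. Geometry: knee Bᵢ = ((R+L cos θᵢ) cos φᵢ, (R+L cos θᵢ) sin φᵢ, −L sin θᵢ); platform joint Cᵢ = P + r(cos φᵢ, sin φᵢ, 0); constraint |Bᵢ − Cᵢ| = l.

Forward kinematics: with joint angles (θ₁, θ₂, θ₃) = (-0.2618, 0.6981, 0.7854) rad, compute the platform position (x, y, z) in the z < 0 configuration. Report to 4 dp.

(0.1778, 0.0163, -0.3476)

centre 1 = (0.2439·cos0.0°, 0.2439·sin0.0°, 0.0466) = (0.2439, 0.0000, 0.0466)
φ2=120.0°: virtual centre (-0.1039, 0.1800, -0.1157), radius l
arm 3 at φ=240.0°: e+L cos θ3 = 0.1973;  centre 3 = (-0.0986, -0.1708, -0.1273)
eliminate P² terms by subtracting sphere 1 from 2 and 3
linear system: -0.6956x+0.3601y = -0.0050−-0.3246z; -0.6850x+-0.3417y = -0.0065−-0.3477z
Cramer: x(z) = 0.0084-0.4875z;  y(z) = 0.0022-0.0404z
into |P−centre ₁|² = l²: 1.2393z² + 0.1362z + -0.1024 = 0;  Δ = 0.5261;  z = -0.3476 or 0.2377 → z<0 root = -0.3476
x = 0.1778, y = 0.0163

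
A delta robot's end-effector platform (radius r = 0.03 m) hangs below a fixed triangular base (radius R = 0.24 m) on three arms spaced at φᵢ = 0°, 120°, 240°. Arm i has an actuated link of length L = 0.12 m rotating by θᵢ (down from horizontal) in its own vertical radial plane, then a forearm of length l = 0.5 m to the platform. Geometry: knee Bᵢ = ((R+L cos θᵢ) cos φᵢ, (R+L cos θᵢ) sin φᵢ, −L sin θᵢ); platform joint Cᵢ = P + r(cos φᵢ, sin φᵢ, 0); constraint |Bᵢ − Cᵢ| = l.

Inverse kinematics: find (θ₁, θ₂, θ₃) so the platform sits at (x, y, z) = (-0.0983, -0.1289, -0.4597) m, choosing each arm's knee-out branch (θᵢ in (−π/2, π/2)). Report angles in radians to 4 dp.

θ₁ = 1.3087, θ₂ = 1.1344, θ₃ = -0.0877

φ1=0.0° → target in arm frame (-0.0983, -0.1289)
  A cos θ + B sin θ = C:  0.3083·cos θ + -0.4597·sin θ = -0.3641
  √(A²+B²)=0.5535;  θ1 = -0.9800+2.2887 ≈ 1.3087
φ2=120.0° → target in arm frame (-0.0625, 0.1496)
  A cos θ + B sin θ = C:  0.2725·cos θ + -0.4597·sin θ = -0.3014
  γ=atan2(-0.4597,0.2725)=-1.0357;  ψ=arccos(-0.5641)=2.1701;  θ2=γ+ψ≈1.1344
arm 3 (φ=240.0°): x'=0.1608, y'=-0.0207
  A cos θ + B sin θ = C:  0.0492·cos θ + -0.4597·sin θ = 0.0893
  γ=atan2(-0.4597,0.0492)=-1.4641;  ψ=arccos(0.1931)=1.3765;  θ3=γ+ψ≈-0.0877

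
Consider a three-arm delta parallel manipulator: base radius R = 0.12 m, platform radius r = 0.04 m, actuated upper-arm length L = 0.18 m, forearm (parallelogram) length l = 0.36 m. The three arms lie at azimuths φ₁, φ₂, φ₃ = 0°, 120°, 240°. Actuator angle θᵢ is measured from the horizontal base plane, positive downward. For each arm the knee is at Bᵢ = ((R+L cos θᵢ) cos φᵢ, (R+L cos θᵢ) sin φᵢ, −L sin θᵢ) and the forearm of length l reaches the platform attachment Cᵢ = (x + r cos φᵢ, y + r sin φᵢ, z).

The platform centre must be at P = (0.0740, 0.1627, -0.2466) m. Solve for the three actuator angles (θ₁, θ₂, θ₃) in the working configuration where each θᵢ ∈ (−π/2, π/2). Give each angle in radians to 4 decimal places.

θ₁ = -0.0872, θ₂ = -0.2618, θ₃ = 1.0469

rotate P by −φ1: (0.0740, 0.1627, -0.2466)
  A=0.0060, B=-0.2466, C=(l²−L²−A²−y'²−z²)/(2L)=0.0274
  θ1 = atan2(B,A) + arccos(C/0.2467) = -0.0872
φ2=120.0° → target in arm frame (0.1039, -0.1454)
  e−x'=-0.0239;  (l²−L²−(e−x')²−y'²−z²)/2L = 0.0407
  θ2 = atan2(B,A) + arccos(C/0.2478) = -0.2618
φ3=240.0° → target in arm frame (-0.1779, -0.0173)
  A=0.2579, B=-0.2466, C=(l²−L²−A²−y'²−z²)/(2L)=-0.0845
  √(A²+B²)=0.3568;  θ3 = -0.7630+1.8099 ≈ 1.0469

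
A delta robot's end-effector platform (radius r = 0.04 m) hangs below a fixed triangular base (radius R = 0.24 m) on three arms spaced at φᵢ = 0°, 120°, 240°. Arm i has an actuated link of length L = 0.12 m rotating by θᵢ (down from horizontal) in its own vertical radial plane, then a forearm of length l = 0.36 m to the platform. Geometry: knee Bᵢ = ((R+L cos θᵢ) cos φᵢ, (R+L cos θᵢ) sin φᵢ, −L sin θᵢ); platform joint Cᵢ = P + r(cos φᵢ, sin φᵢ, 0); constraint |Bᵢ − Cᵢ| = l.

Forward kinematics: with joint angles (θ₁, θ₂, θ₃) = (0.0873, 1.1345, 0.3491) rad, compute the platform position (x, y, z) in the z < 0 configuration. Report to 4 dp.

(0.0545, -0.0630, -0.2458)

O1 = (0.3195·cos0.0°, 0.3195·sin0.0°, -0.0105) = (0.3195, 0.0000, -0.0105)
φ2=120.0°: virtual centre (-0.1254, 0.2171, -0.1088), radius l
O3 = (0.3128·cos240.0°, 0.3128·sin240.0°, -0.0410) = (-0.1564, -0.2709, -0.0410)
|O₂|²−|O₁|² = -0.0275;  |O₃|²−|O₁|² = -0.0027
[-0.8898 0.4342 -0.1966]·P = -0.0275;  [-0.9518 -0.5417 -0.0612]·P = -0.0027
det = 0.8954;  x = 0.0180+-0.1486z,  y = -0.0266+0.1482z
sphere 1 gives Az²+Bz+C=0 with A=1.0441, B=0.1027, C=-0.0378;  B²−4AC=0.1686;  roots -0.2458, 0.1475;  negative root z = -0.2458
x = 0.0545, y = -0.0630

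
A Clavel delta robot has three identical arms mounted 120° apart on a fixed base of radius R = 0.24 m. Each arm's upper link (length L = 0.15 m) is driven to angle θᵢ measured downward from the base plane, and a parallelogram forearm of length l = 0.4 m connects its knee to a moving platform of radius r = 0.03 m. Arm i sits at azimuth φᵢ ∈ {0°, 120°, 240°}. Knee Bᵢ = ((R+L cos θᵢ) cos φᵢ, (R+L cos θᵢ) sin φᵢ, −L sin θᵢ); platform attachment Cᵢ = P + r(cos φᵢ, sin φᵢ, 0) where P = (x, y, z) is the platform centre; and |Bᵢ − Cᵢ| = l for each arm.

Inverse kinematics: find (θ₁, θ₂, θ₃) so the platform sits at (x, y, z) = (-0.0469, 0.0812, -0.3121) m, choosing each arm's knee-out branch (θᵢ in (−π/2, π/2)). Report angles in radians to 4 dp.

θ₁ = 0.9600, θ₂ = 0.0872, θ₃ = 0.9598

rotate P by −φ1: (-0.0469, 0.0812, -0.3121)
  A cos θ + B sin θ = C:  0.2569·cos θ + -0.3121·sin θ = -0.1083
  √(A²+B²)=0.4042;  θ1 = -0.8821+1.8421 ≈ 0.9600
rotate P by −φ2: (0.0938, 0.0000, -0.3121)
  A=0.1162, B=-0.3121, C=(l²−L²−A²−y'²−z²)/(2L)=0.0886
  θ2 = atan2(B,A) + arccos(C/0.3330) = 0.0872
rotate P by −φ3: (-0.0469, -0.0812, -0.3121)
  A=0.2569, B=-0.3121, C=(l²−L²−A²−y'²−z²)/(2L)=-0.1083
  √(A²+B²)=0.4042;  θ3 = -0.8822+1.8420 ≈ 0.9598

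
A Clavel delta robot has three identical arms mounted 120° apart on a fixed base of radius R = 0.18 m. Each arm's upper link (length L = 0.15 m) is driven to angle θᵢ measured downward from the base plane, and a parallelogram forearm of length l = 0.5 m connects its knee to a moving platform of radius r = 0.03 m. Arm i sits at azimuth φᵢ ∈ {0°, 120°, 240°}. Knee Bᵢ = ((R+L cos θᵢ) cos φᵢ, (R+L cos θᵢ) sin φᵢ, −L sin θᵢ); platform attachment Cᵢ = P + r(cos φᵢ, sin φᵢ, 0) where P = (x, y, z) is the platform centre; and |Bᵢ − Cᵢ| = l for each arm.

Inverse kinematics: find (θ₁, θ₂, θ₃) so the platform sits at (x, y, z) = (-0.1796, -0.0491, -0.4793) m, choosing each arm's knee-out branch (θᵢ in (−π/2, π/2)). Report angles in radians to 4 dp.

arm 1 (φ=0.0°): x'=-0.1796, y'=-0.0491
  e−x'=0.3296;  (l²−L²−(e−x')²−y'²−z²)/2L = -0.3776
  θ1 = atan2(B,A) + arccos(C/0.5817) = 1.3088
rotate P by −φ2: (0.0473, 0.1801, -0.4793)
  e−x'=0.1027;  (l²−L²−(e−x')²−y'²−z²)/2L = -0.1507
  θ2 = atan2(B,A) + arccos(C/0.4902) = 0.5236
arm 3 (φ=240.0°): x'=0.1323, y'=-0.1310
  A cos θ + B sin θ = C:  0.0177·cos θ + -0.4793·sin θ = -0.0657
  √(A²+B²)=0.4796;  θ3 = -1.5339+1.7081 ≈ 0.1742

θ₁ = 1.3088, θ₂ = 0.5236, θ₃ = 0.1742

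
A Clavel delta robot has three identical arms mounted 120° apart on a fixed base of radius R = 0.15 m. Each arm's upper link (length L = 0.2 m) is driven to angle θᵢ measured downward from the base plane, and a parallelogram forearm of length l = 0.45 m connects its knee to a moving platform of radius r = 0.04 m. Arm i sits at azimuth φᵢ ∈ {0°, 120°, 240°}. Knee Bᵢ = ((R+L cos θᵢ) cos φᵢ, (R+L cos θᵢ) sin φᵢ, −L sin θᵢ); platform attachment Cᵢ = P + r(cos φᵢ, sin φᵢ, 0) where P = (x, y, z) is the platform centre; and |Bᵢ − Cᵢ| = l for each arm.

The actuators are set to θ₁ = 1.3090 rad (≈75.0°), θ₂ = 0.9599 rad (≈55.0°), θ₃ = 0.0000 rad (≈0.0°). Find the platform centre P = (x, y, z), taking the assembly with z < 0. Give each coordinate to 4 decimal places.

(-0.1835, -0.1573, -0.4351)

φ1=0.0°: virtual centre (0.1618, 0.0000, -0.1932), radius l
φ2=120.0°: virtual centre (-0.1124, 0.1946, -0.1638), radius l
arm 3 at φ=240.0°: (R−r)+L cos θ3 = 0.3100;  O3 = (-0.1550, -0.2685, 0.0000)
|O₂|²−|O₁|² = 0.0139;  |O₃|²−|O₁|² = 0.0326
linear system: -0.5482x+0.3892y = 0.0139−0.0587z; -0.6335x+-0.5369y = 0.0326−0.3864z
det = 0.5410;  x = -0.0372+0.3363z,  y = -0.0168+0.3228z
sphere 1 gives Az²+Bz+C=0 with A=1.2173, B=0.2417, C=-0.1253;  B²−4AC=0.6685;  roots -0.4351, 0.2366;  negative root z = -0.4351
x = -0.1835, y = -0.1573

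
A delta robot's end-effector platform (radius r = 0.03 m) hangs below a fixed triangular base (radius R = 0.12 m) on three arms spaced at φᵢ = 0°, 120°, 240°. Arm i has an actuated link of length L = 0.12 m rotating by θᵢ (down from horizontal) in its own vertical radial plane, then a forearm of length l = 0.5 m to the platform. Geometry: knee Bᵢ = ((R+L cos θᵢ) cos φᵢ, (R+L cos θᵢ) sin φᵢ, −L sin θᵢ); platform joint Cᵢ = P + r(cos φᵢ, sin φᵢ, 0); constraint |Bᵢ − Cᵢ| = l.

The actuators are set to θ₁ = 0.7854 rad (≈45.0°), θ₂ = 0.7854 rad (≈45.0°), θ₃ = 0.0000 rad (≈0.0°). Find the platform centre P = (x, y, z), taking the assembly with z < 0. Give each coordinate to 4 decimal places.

centre 1 = (0.1749·cos0.0°, 0.1749·sin0.0°, -0.0849) = (0.1749, 0.0000, -0.0849)
arm 2 at φ=120.0°: (R−r)+L cos θ2 = 0.1749;  centre 2 = (-0.0874, 0.1514, -0.0849)
φ3=240.0°: virtual centre (-0.1050, -0.1819, 0.0000), radius l
subtract pairs → two planes through P
linear system: -0.5246x+0.3029y = 0.0000−0.0000z; -0.5597x+-0.3637y = 0.0063−0.1697z
det = 0.3603;  x = -0.0053+0.1426z,  y = -0.0092+0.2471z
sphere 1 gives Az²+Bz+C=0 with A=1.0814, B=0.1138, C=-0.2103;  B²−4AC=0.9224;  roots -0.4967, 0.3915;  negative root z = -0.4967
x = -0.0762, y = -0.1319

(-0.0762, -0.1319, -0.4967)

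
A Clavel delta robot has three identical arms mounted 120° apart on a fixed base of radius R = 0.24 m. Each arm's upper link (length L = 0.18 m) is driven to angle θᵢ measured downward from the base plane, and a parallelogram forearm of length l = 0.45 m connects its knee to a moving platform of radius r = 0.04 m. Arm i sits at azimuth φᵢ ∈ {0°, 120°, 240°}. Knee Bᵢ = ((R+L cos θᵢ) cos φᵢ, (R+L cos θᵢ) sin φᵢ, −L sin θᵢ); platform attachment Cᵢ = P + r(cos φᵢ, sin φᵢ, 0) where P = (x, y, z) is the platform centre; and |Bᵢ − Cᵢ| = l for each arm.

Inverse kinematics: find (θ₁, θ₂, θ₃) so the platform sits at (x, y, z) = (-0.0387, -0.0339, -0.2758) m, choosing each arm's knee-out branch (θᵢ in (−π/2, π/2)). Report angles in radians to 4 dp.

rotate P by −φ1: (-0.0387, -0.0339, -0.2758)
  A cos θ + B sin θ = C:  0.2387·cos θ + -0.2758·sin θ = 0.0997
  √(A²+B²)=0.3648;  θ1 = -0.8574+1.2938 ≈ 0.4364
arm 2 (φ=120.0°): x'=-0.0100, y'=0.0505
  A cos θ + B sin θ = C:  0.2100·cos θ + -0.2758·sin θ = 0.1316
  √(A²+B²)=0.3467;  θ2 = -0.9200+1.1813 ≈ 0.2613
arm 3 (φ=240.0°): x'=0.0487, y'=-0.0166
  A cos θ + B sin θ = C:  0.1513·cos θ + -0.2758·sin θ = 0.1969
  γ=atan2(-0.2758,0.1513)=-1.0691;  ψ=arccos(0.6258)=0.8946;  θ3=γ+ψ≈-0.1744

θ₁ = 0.4364, θ₂ = 0.2613, θ₃ = -0.1744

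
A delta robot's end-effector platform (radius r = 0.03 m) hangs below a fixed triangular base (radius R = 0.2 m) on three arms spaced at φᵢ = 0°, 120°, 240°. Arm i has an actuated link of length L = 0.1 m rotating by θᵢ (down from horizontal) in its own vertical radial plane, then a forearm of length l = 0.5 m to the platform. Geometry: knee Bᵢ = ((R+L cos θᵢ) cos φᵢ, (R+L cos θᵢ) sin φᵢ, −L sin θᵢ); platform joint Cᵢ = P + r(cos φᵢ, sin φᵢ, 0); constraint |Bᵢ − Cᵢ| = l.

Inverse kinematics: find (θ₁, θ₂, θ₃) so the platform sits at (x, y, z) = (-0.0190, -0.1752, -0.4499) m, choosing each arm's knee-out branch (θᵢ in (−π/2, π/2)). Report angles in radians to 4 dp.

rotate P by −φ1: (-0.0190, -0.1752, -0.4499)
  A=0.1890, B=-0.4499, C=(l²−L²−A²−y'²−z²)/(2L)=-0.1441
  √(A²+B²)=0.4880;  θ1 = -1.1731+1.8706 ≈ 0.6975
arm 2 (φ=120.0°): x'=-0.1422, y'=0.1041
  A=0.3122, B=-0.4499, C=(l²−L²−A²−y'²−z²)/(2L)=-0.3536
  √(A²+B²)=0.5476;  θ2 = -0.9641+2.2728 ≈ 1.3087
rotate P by −φ3: (0.1612, 0.0711, -0.4499)
  A=0.0088, B=-0.4499, C=(l²−L²−A²−y'²−z²)/(2L)=0.1623
  γ=atan2(-0.4499,0.0088)=-1.5513;  ψ=arccos(0.3606)=1.2019;  θ3=γ+ψ≈-0.3494

θ₁ = 0.6975, θ₂ = 1.3087, θ₃ = -0.3494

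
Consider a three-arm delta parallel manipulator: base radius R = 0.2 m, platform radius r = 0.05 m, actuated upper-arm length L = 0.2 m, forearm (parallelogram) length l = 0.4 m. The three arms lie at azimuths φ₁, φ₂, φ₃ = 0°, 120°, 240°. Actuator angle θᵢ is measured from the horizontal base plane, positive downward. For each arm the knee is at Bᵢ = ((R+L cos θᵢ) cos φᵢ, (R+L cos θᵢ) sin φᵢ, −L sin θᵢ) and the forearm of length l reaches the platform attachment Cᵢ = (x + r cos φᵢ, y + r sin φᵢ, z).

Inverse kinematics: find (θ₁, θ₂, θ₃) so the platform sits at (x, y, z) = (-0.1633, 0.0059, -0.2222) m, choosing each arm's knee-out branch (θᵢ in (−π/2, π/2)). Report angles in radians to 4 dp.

rotate P by −φ1: (-0.1633, 0.0059, -0.2222)
  e−x'=0.3133;  (l²−L²−(e−x')²−y'²−z²)/2L = -0.0689
  √(A²+B²)=0.3841;  θ1 = -0.6169+1.7512 ≈ 1.1343
rotate P by −φ2: (0.0868, 0.1385, -0.2222)
  A=0.0632, B=-0.2222, C=(l²−L²−A²−y'²−z²)/(2L)=0.1186
  θ2 = atan2(B,A) + arccos(C/0.2310) = -0.2620
φ3=240.0° → target in arm frame (0.0765, -0.1444)
  e−x'=0.0735;  (l²−L²−(e−x')²−y'²−z²)/2L = 0.1110
  γ=atan2(-0.2222,0.0735)=-1.2515;  ψ=arccos(0.4742)=1.0768;  θ3=γ+ψ≈-0.1747

θ₁ = 1.1343, θ₂ = -0.2620, θ₃ = -0.1747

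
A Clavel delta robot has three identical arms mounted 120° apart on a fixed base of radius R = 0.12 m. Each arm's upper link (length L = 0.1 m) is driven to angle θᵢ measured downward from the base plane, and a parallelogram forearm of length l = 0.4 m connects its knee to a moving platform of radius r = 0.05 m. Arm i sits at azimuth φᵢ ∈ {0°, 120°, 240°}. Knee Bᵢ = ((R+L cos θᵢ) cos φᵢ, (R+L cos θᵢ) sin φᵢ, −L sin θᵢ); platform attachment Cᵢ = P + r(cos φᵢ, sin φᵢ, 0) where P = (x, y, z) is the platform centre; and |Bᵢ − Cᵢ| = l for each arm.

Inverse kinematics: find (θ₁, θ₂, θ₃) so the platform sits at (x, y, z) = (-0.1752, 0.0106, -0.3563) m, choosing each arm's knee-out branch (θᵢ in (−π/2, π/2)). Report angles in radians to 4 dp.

θ₁ = 1.0471, θ₂ = -0.0875, θ₃ = -0.0001

φ1=0.0° → target in arm frame (-0.1752, 0.0106)
  A=0.2452, B=-0.3563, C=(l²−L²−A²−y'²−z²)/(2L)=-0.1859
  γ=atan2(-0.3563,0.2452)=-0.9680;  ψ=arccos(-0.4299)=2.0151;  θ1=γ+ψ≈1.0471
φ2=120.0° → target in arm frame (0.0968, 0.1464)
  e−x'=-0.0268;  (l²−L²−(e−x')²−y'²−z²)/2L = 0.0045
  √(A²+B²)=0.3573;  θ2 = -1.6458+1.5583 ≈ -0.0875
arm 3 (φ=240.0°): x'=0.0784, y'=-0.1570
  e−x'=-0.0084;  (l²−L²−(e−x')²−y'²−z²)/2L = -0.0084
  √(A²+B²)=0.3564;  θ3 = -1.5944+1.5943 ≈ -0.0001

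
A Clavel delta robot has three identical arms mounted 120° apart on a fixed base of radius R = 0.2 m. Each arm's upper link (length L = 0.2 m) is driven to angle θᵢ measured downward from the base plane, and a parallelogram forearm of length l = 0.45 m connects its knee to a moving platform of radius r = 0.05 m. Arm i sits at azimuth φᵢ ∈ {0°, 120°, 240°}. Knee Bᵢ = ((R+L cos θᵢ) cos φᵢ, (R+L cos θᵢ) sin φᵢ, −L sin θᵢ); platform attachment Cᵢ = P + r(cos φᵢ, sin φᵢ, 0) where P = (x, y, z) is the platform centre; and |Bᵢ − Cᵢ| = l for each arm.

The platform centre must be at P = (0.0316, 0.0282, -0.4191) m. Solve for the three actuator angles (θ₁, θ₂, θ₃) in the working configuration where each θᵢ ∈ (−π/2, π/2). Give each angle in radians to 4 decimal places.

rotate P by −φ1: (0.0316, 0.0282, -0.4191)
  e−x'=0.1184;  (l²−L²−(e−x')²−y'²−z²)/2L = -0.0699
  √(A²+B²)=0.4355;  θ1 = -1.2955+1.7320 ≈ 0.4365
rotate P by −φ2: (0.0086, -0.0415, -0.4191)
  e−x'=0.1414;  (l²−L²−(e−x')²−y'²−z²)/2L = -0.0871
  γ=atan2(-0.4191,0.1414)=-1.2454;  ψ=arccos(-0.1970)=1.7691;  θ2=γ+ψ≈0.5236
arm 3 (φ=240.0°): x'=-0.0402, y'=0.0133
  A=0.1902, B=-0.4191, C=(l²−L²−A²−y'²−z²)/(2L)=-0.1238
  √(A²+B²)=0.4602;  θ3 = -1.1447+1.8431 ≈ 0.6983

θ₁ = 0.4365, θ₂ = 0.5236, θ₃ = 0.6983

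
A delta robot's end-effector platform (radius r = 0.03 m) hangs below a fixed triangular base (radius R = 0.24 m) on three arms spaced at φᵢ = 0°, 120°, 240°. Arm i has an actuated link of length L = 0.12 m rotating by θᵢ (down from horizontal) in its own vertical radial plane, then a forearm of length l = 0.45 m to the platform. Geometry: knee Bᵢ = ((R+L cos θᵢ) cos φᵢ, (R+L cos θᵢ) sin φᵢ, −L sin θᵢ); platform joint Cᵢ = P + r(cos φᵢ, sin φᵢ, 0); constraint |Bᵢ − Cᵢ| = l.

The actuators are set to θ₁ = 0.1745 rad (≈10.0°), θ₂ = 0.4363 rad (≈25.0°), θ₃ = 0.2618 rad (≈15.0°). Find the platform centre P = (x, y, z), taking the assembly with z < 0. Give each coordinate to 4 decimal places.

arm 1 at φ=0.0°: (R−r)+L cos θ1 = 0.3282;  S1 = (0.3282, 0.0000, -0.0208)
arm 2 at φ=120.0°: (R−r)+L cos θ2 = 0.3188;  S2 = (-0.1594, 0.2761, -0.0507)
φ3=240.0°: virtual centre (-0.1630, -0.2822, -0.0311), radius l
subtract pairs → two planes through P
plane₁₂: -0.9751x+0.5521y+-0.0598z = -0.0040
Cramer: x(z) = 0.0025-0.0412z;  y(z) = -0.0027+0.0355z
quadratic in z: (1.0030)z²+(0.0683)z+(-0.0960)=0, √Δ=0.6244 → z ∈ {-0.3453, 0.2772}; z = -0.3453 (taking z<0)
x = 0.0168, y = -0.0150

(0.0168, -0.0150, -0.3453)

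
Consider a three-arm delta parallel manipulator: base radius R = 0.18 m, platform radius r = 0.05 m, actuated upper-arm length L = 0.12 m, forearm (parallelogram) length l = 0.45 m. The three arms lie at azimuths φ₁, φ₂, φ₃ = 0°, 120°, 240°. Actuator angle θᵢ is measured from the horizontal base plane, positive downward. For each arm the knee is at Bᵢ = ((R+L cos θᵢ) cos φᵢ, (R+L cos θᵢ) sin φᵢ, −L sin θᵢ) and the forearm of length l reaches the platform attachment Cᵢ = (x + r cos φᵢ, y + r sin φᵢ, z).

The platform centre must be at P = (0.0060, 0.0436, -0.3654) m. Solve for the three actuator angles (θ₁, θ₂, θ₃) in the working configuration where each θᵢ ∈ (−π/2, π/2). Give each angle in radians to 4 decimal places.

θ₁ = -0.0875, θ₂ = -0.2619, θ₃ = 0.1743

rotate P by −φ1: (0.0060, 0.0436, -0.3654)
  A=0.1240, B=-0.3654, C=(l²−L²−A²−y'²−z²)/(2L)=0.1554
  √(A²+B²)=0.3859;  θ1 = -1.2436+1.1562 ≈ -0.0875
rotate P by −φ2: (0.0348, -0.0270, -0.3654)
  A cos θ + B sin θ = C:  0.0952·cos θ + -0.3654·sin θ = 0.1866
  θ2 = atan2(B,A) + arccos(C/0.3776) = -0.2619
arm 3 (φ=240.0°): x'=-0.0408, y'=-0.0166
  A cos θ + B sin θ = C:  0.1708·cos θ + -0.3654·sin θ = 0.1048
  θ3 = atan2(B,A) + arccos(C/0.4033) = 0.1743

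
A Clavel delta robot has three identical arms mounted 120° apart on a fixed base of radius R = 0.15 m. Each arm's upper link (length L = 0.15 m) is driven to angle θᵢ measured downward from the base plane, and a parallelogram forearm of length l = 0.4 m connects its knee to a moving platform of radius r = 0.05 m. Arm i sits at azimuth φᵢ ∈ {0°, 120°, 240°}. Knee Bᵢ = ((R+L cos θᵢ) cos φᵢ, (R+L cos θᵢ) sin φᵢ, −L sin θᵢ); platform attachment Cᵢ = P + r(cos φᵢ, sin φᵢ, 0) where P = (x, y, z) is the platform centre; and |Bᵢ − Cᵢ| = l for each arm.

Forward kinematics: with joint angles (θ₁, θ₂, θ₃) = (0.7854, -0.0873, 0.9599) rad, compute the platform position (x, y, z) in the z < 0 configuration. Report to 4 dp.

(-0.0517, 0.1473, -0.3742)

O1 = (0.2061·cos0.0°, 0.2061·sin0.0°, -0.1061) = (0.2061, 0.0000, -0.1061)
arm 2 at φ=120.0°: (R−r)+L cos θ2 = 0.2494;  O2 = (-0.1247, 0.2160, 0.0131)
arm 3 at φ=240.0°: (R−r)+L cos θ3 = 0.1860;  O3 = (-0.0930, -0.1611, -0.1229)
subtract pairs → two planes through P
[-0.6616 0.4320 0.2383]·P = 0.0087;  [-0.5982 -0.3222 -0.0336]·P = -0.0040
det = 0.4716;  x = -0.0023+0.1320z,  y = 0.0166+-0.3494z
into |P−O₁|² = l²: 1.1395z² + 0.1455z + -0.1051 = 0;  Δ = 0.5001;  z = -0.3742 or 0.2465 → z<0 root = -0.3742
x = -0.0517, y = 0.1473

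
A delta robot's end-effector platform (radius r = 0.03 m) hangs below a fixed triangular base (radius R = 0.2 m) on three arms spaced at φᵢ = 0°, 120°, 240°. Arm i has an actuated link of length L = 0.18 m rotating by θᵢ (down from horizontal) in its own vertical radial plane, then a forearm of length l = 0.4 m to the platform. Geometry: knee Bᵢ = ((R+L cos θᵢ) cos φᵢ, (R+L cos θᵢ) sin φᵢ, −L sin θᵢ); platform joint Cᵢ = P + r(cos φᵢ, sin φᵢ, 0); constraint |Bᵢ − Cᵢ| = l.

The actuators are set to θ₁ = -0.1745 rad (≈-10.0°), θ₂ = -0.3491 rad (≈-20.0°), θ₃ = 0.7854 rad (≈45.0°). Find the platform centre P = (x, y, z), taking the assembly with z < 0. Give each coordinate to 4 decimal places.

(0.0393, 0.0860, -0.2091)

φ1=0.0°: virtual centre (0.3473, 0.0000, 0.0313), radius l
S2 = (0.3391·cos120.0°, 0.3391·sin120.0°, 0.0616) = (-0.1696, 0.2937, 0.0616)
S3 = (0.2973·cos240.0°, 0.2973·sin240.0°, -0.1273) = (-0.1486, -0.2575, -0.1273)
subtract pairs → two planes through P
linear system: -1.0337x+0.5874y = -0.0028−0.0606z; -0.9918x+-0.5149y = -0.0170−-0.3171z
Cramer: x(z) = 0.0102-0.1391z;  y(z) = 0.0133-0.3479z
sphere 1 gives Az²+Bz+C=0 with A=1.1404, B=0.0220, C=-0.0453;  B²−4AC=0.2069;  roots -0.2091, 0.1898;  negative root z = -0.2091
x = 0.0393, y = 0.0860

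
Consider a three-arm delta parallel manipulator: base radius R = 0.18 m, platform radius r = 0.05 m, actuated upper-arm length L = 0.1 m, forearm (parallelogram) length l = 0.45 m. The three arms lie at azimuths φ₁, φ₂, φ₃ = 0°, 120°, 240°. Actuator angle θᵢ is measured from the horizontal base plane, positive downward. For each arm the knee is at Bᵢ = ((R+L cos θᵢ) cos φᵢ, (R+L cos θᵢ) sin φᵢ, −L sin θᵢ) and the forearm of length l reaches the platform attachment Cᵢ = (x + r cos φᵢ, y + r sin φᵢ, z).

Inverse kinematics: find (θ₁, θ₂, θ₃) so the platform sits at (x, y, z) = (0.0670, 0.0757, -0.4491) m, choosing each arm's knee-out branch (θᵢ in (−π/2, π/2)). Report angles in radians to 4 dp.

rotate P by −φ1: (0.0670, 0.0757, -0.4491)
  A cos θ + B sin θ = C:  0.0630·cos θ + -0.4491·sin θ = -0.0945
  √(A²+B²)=0.4535;  θ1 = -1.4314+1.7806 ≈ 0.3492
arm 2 (φ=120.0°): x'=0.0321, y'=-0.0959
  A=0.0979, B=-0.4491, C=(l²−L²−A²−y'²−z²)/(2L)=-0.1399
  θ2 = atan2(B,A) + arccos(C/0.4597) = 0.5239
φ3=240.0° → target in arm frame (-0.0991, 0.0202)
  A=0.2291, B=-0.4491, C=(l²−L²−A²−y'²−z²)/(2L)=-0.3103
  √(A²+B²)=0.5041;  θ3 = -1.0992+2.2339 ≈ 1.1347

θ₁ = 0.3492, θ₂ = 0.5239, θ₃ = 1.1347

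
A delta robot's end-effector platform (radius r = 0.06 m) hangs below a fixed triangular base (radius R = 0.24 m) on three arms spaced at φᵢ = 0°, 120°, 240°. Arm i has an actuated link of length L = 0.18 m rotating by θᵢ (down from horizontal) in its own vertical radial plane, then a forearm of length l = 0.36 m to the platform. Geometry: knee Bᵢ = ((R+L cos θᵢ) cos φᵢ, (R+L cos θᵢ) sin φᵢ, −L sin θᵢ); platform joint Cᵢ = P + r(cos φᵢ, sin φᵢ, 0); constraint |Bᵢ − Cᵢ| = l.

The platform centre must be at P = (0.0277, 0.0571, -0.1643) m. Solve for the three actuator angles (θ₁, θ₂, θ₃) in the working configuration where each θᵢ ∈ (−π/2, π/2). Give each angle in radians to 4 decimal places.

φ1=0.0° → target in arm frame (0.0277, 0.0571)
  e−x'=0.1523;  (l²−L²−(e−x')²−y'²−z²)/2L = 0.1215
  γ=atan2(-0.1643,0.1523)=-0.8233;  ψ=arccos(0.5425)=0.9974;  θ1=γ+ψ≈0.1742
arm 2 (φ=120.0°): x'=0.0356, y'=-0.0525
  A=0.1444, B=-0.1643, C=(l²−L²−A²−y'²−z²)/(2L)=0.1294
  θ2 = atan2(B,A) + arccos(C/0.2187) = 0.0879
rotate P by −φ3: (-0.0633, -0.0046, -0.1643)
  e−x'=0.2433;  (l²−L²−(e−x')²−y'²−z²)/2L = 0.0305
  γ=atan2(-0.1643,0.2433)=-0.5940;  ψ=arccos(0.1040)=1.4666;  θ3=γ+ψ≈0.8727

θ₁ = 0.1742, θ₂ = 0.0879, θ₃ = 0.8727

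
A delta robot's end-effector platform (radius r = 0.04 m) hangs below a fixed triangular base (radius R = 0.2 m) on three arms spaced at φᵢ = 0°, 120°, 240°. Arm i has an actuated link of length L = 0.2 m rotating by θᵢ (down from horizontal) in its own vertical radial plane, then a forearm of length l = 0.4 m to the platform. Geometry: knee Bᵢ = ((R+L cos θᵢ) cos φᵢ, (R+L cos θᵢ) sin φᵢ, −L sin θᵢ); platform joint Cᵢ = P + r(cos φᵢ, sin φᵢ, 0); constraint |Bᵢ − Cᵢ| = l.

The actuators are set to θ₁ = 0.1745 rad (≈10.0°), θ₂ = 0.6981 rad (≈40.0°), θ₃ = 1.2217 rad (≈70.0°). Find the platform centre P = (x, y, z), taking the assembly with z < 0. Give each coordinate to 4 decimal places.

O1 = (0.3570·cos0.0°, 0.3570·sin0.0°, -0.0347) = (0.3570, 0.0000, -0.0347)
O2 = (0.3132·cos120.0°, 0.3132·sin120.0°, -0.1286) = (-0.1566, 0.2713, -0.1286)
arm 3 at φ=240.0°: ρ3 = 0.2284;  O3 = (-0.1142, -0.1978, -0.1879)
eliminate P² terms by subtracting sphere 1 from 2 and 3
[-1.0271 0.5425 -0.1877]·P = -0.0140;  [-0.9423 -0.3956 -0.3064]·P = -0.0411
Cramer: x(z) = 0.0304-0.2621z;  y(z) = 0.0317-0.1503z
quadratic in z: (1.0913)z²+(0.2311)z+(-0.0511)=0, √Δ=0.5259 → z ∈ {-0.3468, 0.1351}; z = -0.3468 (taking z<0)
x = 0.1213, y = 0.0838

(0.1213, 0.0838, -0.3468)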